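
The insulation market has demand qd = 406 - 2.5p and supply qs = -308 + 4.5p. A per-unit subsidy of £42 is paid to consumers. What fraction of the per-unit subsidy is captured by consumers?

Consumer share = 9/14

Pre-subsidy: 406 - 2.5p = -308 + 4.5p gives p* = 102, q* = 151.
With the rebate, buyers effectively pay pb = ps − 42, where ps is the price sellers receive.
Demand in terms of ps becomes qd = 406 − 2.5(ps − 42) = 511 - 2.5ps. Setting this equal to supply: 511 - 2.5ps = -308 + 4.5ps, so ps = 117.
Buyers pay pb = 117 − 42 = 75; q' = -308 + 4.5·117 = 218.5.
Buyers' price falls by p* − pb = 102 − 75 = 27; sellers' price rises by ps − p* = 117 − 102 = 15.
So consumers capture 27/42 = 9/14 of each unit of subsidy.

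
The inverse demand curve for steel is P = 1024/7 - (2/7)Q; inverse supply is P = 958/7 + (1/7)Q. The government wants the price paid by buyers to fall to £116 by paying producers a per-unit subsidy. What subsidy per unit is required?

Required subsidy s = £36 per unit

At a buyer price of 116, quantity demanded is 512 − 3.5·116 = 106.
Sellers supply 106 only when they receive Ps = 958/7 + (1/7)·106 = 152.
s = Ps − Pb = 152 − 116 = 36.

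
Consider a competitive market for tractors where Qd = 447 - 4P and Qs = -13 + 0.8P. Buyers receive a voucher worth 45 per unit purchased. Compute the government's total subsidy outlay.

Pre-subsidy: 447 - 4P = -13 + 0.8P gives P* = 575/6, Q* = 191/3.
With the rebate, buyers effectively pay Pb = Ps − 45, where Ps is the price sellers receive.
Demand in terms of Ps becomes Qd = 447 − 4(Ps − 45) = 627 - 4Ps. Setting this equal to supply: 627 - 4Ps = -13 + 0.8Ps, so Ps = 400/3.
Buyers pay Pb = 400/3 − 45 = 265/3; Q' = -13 + 0.8·(400/3) = 281/3.
Government outlay = subsidy × quantity = 45 × 281/3 = 4215.

Government cost = 4215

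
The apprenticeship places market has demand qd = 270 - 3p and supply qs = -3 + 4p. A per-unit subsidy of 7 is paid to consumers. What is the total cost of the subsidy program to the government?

Pre-subsidy: 270 - 3p = -3 + 4p gives p* = 39, q* = 153.
With the rebate, buyers effectively pay pb = ps − 7, where ps is the price sellers receive.
Demand in terms of ps becomes qd = 270 − 3(ps − 7) = 291 - 3ps. Setting this equal to supply: 291 - 3ps = -3 + 4ps, so ps = 42.
Buyers pay pb = 42 − 7 = 35; q' = -3 + 4·42 = 165.
Government outlay = subsidy × quantity = 7 × 165 = 1155.

Government cost = 1155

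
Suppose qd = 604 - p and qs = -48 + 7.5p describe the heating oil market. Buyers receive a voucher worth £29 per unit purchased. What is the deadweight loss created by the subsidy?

Pre-subsidy: 604 - p = -48 + 7.5p gives p* = 1304/17, q* = 8964/17.
With the rebate, buyers effectively pay pb = ps − 29, where ps is the price sellers receive.
Demand in terms of ps becomes qd = 604 − 1(ps − 29) = 633 - ps. Setting this equal to supply: 633 - ps = -48 + 7.5ps, so ps = 1362/17.
Buyers pay pb = 1362/17 − 29 = 869/17; q' = -48 + 7.5·(1362/17) = 9399/17.
The subsidy expands output by 9399/17 − 8964/17 = 435/17 past the efficient level; on those units the gap between marginal cost and willingness to pay runs from 0 up to 29.
DWL = ½ × 29 × 435/17 = 12615/34.

Deadweight loss = 12615/34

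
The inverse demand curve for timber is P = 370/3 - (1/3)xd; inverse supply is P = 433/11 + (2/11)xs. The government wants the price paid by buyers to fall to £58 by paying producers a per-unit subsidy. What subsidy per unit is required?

Required subsidy s = £17 per unit

At a buyer price of 58, quantity demanded is 370 − 3·58 = 196.
Sellers supply 196 only when they receive Ps = 433/11 + (2/11)·196 = 75.
s = Ps − Pb = 75 − 58 = 17.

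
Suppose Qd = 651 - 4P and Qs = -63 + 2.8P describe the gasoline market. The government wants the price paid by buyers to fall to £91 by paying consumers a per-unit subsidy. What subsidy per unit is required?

Required subsidy s = £34 per unit

At a buyer price of 91, quantity demanded is 651 − 4·91 = 287.
Sellers supply 287 only when they receive Ps with -63 + 2.8·Ps = 287, i.e. Ps = 125.
s = Ps − Pb = 125 − 91 = 34.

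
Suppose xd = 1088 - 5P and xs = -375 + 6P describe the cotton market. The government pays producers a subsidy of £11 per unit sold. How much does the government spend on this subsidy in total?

Pre-subsidy: 1088 - 5P = -375 + 6P gives P* = 133, x* = 423.
With the subsidy, sellers receive Ps = Pb + 11 for each unit, where Pb is the price buyers pay.
Supply in terms of Pb becomes xs = -375 + 6(Pb + 11) = -309 + 6Pb. Setting this equal to demand: 1088 - 5Pb = -309 + 6Pb, so Pb = 127.
Sellers receive Ps = 127 + 11 = 138; x' = 1088 − 5·127 = 453.
Government outlay = subsidy × quantity = 11 × 453 = 4983.

Government cost = £4983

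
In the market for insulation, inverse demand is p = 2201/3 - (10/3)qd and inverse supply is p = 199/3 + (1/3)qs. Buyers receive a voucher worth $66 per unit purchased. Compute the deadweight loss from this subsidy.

Deadweight loss = $594

Pre-subsidy: 2201/3 - (10/3)q = 199/3 + (1/3)q gives q* = 182 and p* = 127.
With the rebate, buyers effectively pay pb = ps − 66, where ps is the price sellers receive.
On the curves, pb = 2201/3 - (10/3)q and ps = 199/3 + (1/3)q; the wedge ps − pb = 66 gives 199/3 + (1/3)q − (2201/3 - (10/3)q) = 66, so q' = 200.
Then pb = 2201/3 − (10/3)·200 = 67 and ps = 199/3 + (1/3)·200 = 133.
The subsidy expands output by 200 − 182 = 18 past the efficient level; on those units the gap between marginal cost and willingness to pay runs from 0 up to 66.
DWL = ½ × 66 × 18 = 594.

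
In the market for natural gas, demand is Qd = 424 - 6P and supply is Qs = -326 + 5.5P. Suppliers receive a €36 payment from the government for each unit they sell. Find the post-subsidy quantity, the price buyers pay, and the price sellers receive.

Q' = 136; buyers pay €48; sellers receive €84

Pre-subsidy: 424 - 6P = -326 + 5.5P gives P* = 1500/23, Q* = 752/23.
With the subsidy, sellers receive Ps = Pb + 36 for each unit, where Pb is the price buyers pay.
Supply in terms of Pb becomes Qs = -326 + 5.5(Pb + 36) = -128 + 5.5Pb. Setting this equal to demand: 424 - 6Pb = -128 + 5.5Pb, so Pb = 48.
Sellers receive Ps = 48 + 36 = 84; Q' = 424 − 6·48 = 136.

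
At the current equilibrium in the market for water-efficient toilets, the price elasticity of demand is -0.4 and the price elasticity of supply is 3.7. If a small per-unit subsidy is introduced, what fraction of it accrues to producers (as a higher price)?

Producer share = 4/41

For a small subsidy around the equilibrium, the benefit split depends on the relative slopes, which at a point are proportional to the elasticities.
Buyer share = εs/(εs + |εd|) = 3.7/(3.7 + 0.4) = 37/41; seller share = |εd|/(εs + |εd|) = 4/41.
So producers capture 4/41 of the subsidy.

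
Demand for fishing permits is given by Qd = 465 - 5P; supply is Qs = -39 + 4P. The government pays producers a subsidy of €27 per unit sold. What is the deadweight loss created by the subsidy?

Pre-subsidy: 465 - 5P = -39 + 4P gives P* = 56, Q* = 185.
With the subsidy, sellers receive Ps = Pb + 27 for each unit, where Pb is the price buyers pay.
Supply in terms of Pb becomes Qs = -39 + 4(Pb + 27) = 69 + 4Pb. Setting this equal to demand: 465 - 5Pb = 69 + 4Pb, so Pb = 44.
Sellers receive Ps = 44 + 27 = 71; Q' = 465 − 5·44 = 245.
The subsidy expands output by 245 − 185 = 60 past the efficient level; on those units the gap between marginal cost and willingness to pay runs from 0 up to 27.
DWL = ½ × 27 × 60 = 810.

Deadweight loss = €810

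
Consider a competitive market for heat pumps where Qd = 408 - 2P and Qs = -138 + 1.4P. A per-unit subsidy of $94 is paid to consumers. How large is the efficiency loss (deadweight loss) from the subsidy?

Deadweight loss = 61852/17

Pre-subsidy: 408 - 2P = -138 + 1.4P gives P* = 2730/17, Q* = 1476/17.
With the rebate, buyers effectively pay Pb = Ps − 94, where Ps is the price sellers receive.
Demand in terms of Ps becomes Qd = 408 − 2(Ps − 94) = 596 - 2Ps. Setting this equal to supply: 596 - 2Ps = -138 + 1.4Ps, so Ps = 3670/17.
Buyers pay Pb = 3670/17 − 94 = 2072/17; Q' = -138 + 1.4·(3670/17) = 2792/17.
The subsidy expands output by 2792/17 − 1476/17 = 1316/17 past the efficient level; on those units the gap between marginal cost and willingness to pay runs from 0 up to 94.
DWL = ½ × 94 × 1316/17 = 61852/17.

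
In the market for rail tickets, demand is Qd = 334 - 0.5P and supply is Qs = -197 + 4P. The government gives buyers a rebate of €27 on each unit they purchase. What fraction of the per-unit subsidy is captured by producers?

Producer share = 1/9

Pre-subsidy: 334 - 0.5P = -197 + 4P gives P* = 118, Q* = 275.
With the rebate, buyers effectively pay Pb = Ps − 27, where Ps is the price sellers receive.
Demand in terms of Ps becomes Qd = 334 − 0.5(Ps − 27) = 347.5 - 0.5Ps. Setting this equal to supply: 347.5 - 0.5Ps = -197 + 4Ps, so Ps = 121.
Buyers pay Pb = 121 − 27 = 94; Q' = -197 + 4·121 = 287.
Buyers' price falls by P* − Pb = 118 − 94 = 24; sellers' price rises by Ps − P* = 121 − 118 = 3.
So producers capture 3/27 = 1/9 of each unit of subsidy.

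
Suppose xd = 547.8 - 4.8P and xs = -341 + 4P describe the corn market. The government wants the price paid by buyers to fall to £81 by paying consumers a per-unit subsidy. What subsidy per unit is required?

Required subsidy s = £44 per unit

At a buyer price of 81, quantity demanded is 547.8 − 4.8·81 = 159.
Sellers supply 159 only when they receive Ps with -341 + 4·Ps = 159, i.e. Ps = 125.
s = Ps − Pb = 125 − 81 = 44.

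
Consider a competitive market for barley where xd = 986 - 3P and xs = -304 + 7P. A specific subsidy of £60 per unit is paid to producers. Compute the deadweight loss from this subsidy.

Pre-subsidy: 986 - 3P = -304 + 7P gives P* = 129, x* = 599.
With the subsidy, sellers receive Ps = Pb + 60 for each unit, where Pb is the price buyers pay.
Supply in terms of Pb becomes xs = -304 + 7(Pb + 60) = 116 + 7Pb. Setting this equal to demand: 986 - 3Pb = 116 + 7Pb, so Pb = 87.
Sellers receive Ps = 87 + 60 = 147; x' = 986 − 3·87 = 725.
The subsidy expands output by 725 − 599 = 126 past the efficient level; on those units the gap between marginal cost and willingness to pay runs from 0 up to 60.
DWL = ½ × 60 × 126 = 3780.

Deadweight loss = £3780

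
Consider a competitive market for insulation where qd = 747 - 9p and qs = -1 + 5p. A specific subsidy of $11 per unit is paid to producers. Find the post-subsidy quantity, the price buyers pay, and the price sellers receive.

Pre-subsidy: 747 - 9p = -1 + 5p gives p* = 374/7, q* = 1863/7.
With the subsidy, sellers receive ps = pb + 11 for each unit, where pb is the price buyers pay.
Supply in terms of pb becomes qs = -1 + 5(pb + 11) = 54 + 5pb. Setting this equal to demand: 747 - 9pb = 54 + 5pb, so pb = 49.5.
Sellers receive ps = 49.5 + 11 = 60.5; q' = 747 − 9·49.5 = 301.5.

q' = 301.5; buyers pay $49.5; sellers receive $60.5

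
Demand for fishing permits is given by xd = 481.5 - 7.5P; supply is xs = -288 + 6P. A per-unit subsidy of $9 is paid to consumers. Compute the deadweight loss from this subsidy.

Deadweight loss = $135

Pre-subsidy: 481.5 - 7.5P = -288 + 6P gives P* = 57, x* = 54.
With the rebate, buyers effectively pay Pb = Ps − 9, where Ps is the price sellers receive.
Demand in terms of Ps becomes xd = 481.5 − 7.5(Ps − 9) = 549 - 7.5Ps. Setting this equal to supply: 549 - 7.5Ps = -288 + 6Ps, so Ps = 62.
Buyers pay Pb = 62 − 9 = 53; x' = -288 + 6·62 = 84.
The subsidy expands output by 84 − 54 = 30 past the efficient level; on those units the gap between marginal cost and willingness to pay runs from 0 up to 9.
DWL = ½ × 9 × 30 = 135.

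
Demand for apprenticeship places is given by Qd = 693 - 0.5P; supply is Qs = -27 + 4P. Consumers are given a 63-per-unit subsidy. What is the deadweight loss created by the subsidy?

Deadweight loss = 882

Pre-subsidy: 693 - 0.5P = -27 + 4P gives P* = 160, Q* = 613.
With the rebate, buyers effectively pay Pb = Ps − 63, where Ps is the price sellers receive.
Demand in terms of Ps becomes Qd = 693 − 0.5(Ps − 63) = 724.5 - 0.5Ps. Setting this equal to supply: 724.5 - 0.5Ps = -27 + 4Ps, so Ps = 167.
Buyers pay Pb = 167 − 63 = 104; Q' = -27 + 4·167 = 641.
The subsidy expands output by 641 − 613 = 28 past the efficient level; on those units the gap between marginal cost and willingness to pay runs from 0 up to 63.
DWL = ½ × 63 × 28 = 882.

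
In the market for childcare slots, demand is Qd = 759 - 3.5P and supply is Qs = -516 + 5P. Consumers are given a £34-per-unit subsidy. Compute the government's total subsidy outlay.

Pre-subsidy: 759 - 3.5P = -516 + 5P gives P* = 150, Q* = 234.
With the rebate, buyers effectively pay Pb = Ps − 34, where Ps is the price sellers receive.
Demand in terms of Ps becomes Qd = 759 − 3.5(Ps − 34) = 878 - 3.5Ps. Setting this equal to supply: 878 - 3.5Ps = -516 + 5Ps, so Ps = 164.
Buyers pay Pb = 164 − 34 = 130; Q' = -516 + 5·164 = 304.
Government outlay = subsidy × quantity = 34 × 304 = 10336.

Government cost = £10336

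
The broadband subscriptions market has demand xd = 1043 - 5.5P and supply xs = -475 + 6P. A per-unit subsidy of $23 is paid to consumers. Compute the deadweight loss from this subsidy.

Deadweight loss = $759

Pre-subsidy: 1043 - 5.5P = -475 + 6P gives P* = 132, x* = 317.
With the rebate, buyers effectively pay Pb = Ps − 23, where Ps is the price sellers receive.
Demand in terms of Ps becomes xd = 1043 − 5.5(Ps − 23) = 1169.5 - 5.5Ps. Setting this equal to supply: 1169.5 - 5.5Ps = -475 + 6Ps, so Ps = 143.
Buyers pay Pb = 143 − 23 = 120; x' = -475 + 6·143 = 383.
The subsidy expands output by 383 − 317 = 66 past the efficient level; on those units the gap between marginal cost and willingness to pay runs from 0 up to 23.
DWL = ½ × 23 × 66 = 759.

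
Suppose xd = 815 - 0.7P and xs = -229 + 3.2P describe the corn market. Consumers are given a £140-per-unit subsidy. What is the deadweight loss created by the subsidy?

Deadweight loss = 219520/39

Pre-subsidy: 815 - 0.7P = -229 + 3.2P gives P* = 3480/13, x* = 8159/13.
With the rebate, buyers effectively pay Pb = Ps − 140, where Ps is the price sellers receive.
Demand in terms of Ps becomes xd = 815 − 0.7(Ps − 140) = 913 - 0.7Ps. Setting this equal to supply: 913 - 0.7Ps = -229 + 3.2Ps, so Ps = 11420/39.
Buyers pay Pb = 11420/39 − 140 = 5960/39; x' = -229 + 3.2·(11420/39) = 27613/39.
The subsidy expands output by 27613/39 − 8159/13 = 3136/39 past the efficient level; on those units the gap between marginal cost and willingness to pay runs from 0 up to 140.
DWL = ½ × 140 × 3136/39 = 219520/39.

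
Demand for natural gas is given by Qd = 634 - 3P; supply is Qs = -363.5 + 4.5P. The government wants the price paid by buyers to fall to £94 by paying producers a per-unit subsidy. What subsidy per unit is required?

At a buyer price of 94, quantity demanded is 634 − 3·94 = 352.
Sellers supply 352 only when they receive Ps with -363.5 + 4.5·Ps = 352, i.e. Ps = 159.
s = Ps − Pb = 159 − 94 = 65.

Required subsidy s = £65 per unit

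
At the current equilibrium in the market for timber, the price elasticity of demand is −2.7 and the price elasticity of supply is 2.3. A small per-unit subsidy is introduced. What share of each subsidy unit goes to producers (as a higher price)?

For a small subsidy around the equilibrium, the benefit split depends on the relative slopes, which at a point are proportional to the elasticities.
Buyer share = εs/(εs + |εd|) = 2.3/(2.3 + 2.7) = 0.46; seller share = |εd|/(εs + |εd|) = 0.54.
So producers capture 0.54 of the subsidy.

Producer share = 0.54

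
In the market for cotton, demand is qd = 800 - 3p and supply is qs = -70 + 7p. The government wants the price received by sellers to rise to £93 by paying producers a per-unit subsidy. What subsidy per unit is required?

Required subsidy s = £20 per unit

At a seller price of 93, quantity supplied is -70 + 7·93 = 581.
Buyers absorb 581 only when they pay pb with 800 − 3·pb = 581, i.e. pb = 73.
s = ps − pb = 93 − 73 = 20.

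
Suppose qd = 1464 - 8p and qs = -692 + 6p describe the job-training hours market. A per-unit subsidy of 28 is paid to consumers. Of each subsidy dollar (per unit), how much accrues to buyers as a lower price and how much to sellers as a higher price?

Buyers gain 12 per unit; sellers gain 16 per unit

Pre-subsidy: 1464 - 8p = -692 + 6p gives p* = 154, q* = 232.
With the rebate, buyers effectively pay pb = ps − 28, where ps is the price sellers receive.
Demand in terms of ps becomes qd = 1464 − 8(ps − 28) = 1688 - 8ps. Setting this equal to supply: 1688 - 8ps = -692 + 6ps, so ps = 170.
Buyers pay pb = 170 − 28 = 142; q' = -692 + 6·170 = 328.
Buyers' price falls by p* − pb = 154 − 142 = 12; sellers' price rises by ps − p* = 170 − 154 = 16.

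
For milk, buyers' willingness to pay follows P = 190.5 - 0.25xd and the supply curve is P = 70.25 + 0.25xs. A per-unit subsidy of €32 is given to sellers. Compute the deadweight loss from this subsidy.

Pre-subsidy: 190.5 - 0.25x = 70.25 + 0.25x gives x* = 240.5 and P* = 130.375.
With the subsidy, sellers receive Ps = Pb + 32 for each unit, where Pb is the price buyers pay.
On the curves, Pb = 190.5 - 0.25x and Ps = 70.25 + 0.25x; the wedge Ps − Pb = 32 gives 70.25 + 0.25x − (190.5 - 0.25x) = 32, so x' = 304.5.
Then Pb = 190.5 − 0.25·304.5 = 114.375 and Ps = 70.25 + 0.25·304.5 = 146.375.
The subsidy expands output by 304.5 − 240.5 = 64 past the efficient level; on those units the gap between marginal cost and willingness to pay runs from 0 up to 32.
DWL = ½ × 32 × 64 = 1024.

Deadweight loss = €1024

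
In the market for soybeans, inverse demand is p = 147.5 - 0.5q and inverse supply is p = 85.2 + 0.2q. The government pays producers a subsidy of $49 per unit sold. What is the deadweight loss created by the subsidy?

Deadweight loss = $1715

Pre-subsidy: 147.5 - 0.5q = 85.2 + 0.2q gives q* = 89 and p* = 103.
With the subsidy, sellers receive ps = pb + 49 for each unit, where pb is the price buyers pay.
On the curves, pb = 147.5 - 0.5q and ps = 85.2 + 0.2q; the wedge ps − pb = 49 gives 85.2 + 0.2q − (147.5 - 0.5q) = 49, so q' = 159.
Then pb = 147.5 − 0.5·159 = 68 and ps = 85.2 + 0.2·159 = 117.
The subsidy expands output by 159 − 89 = 70 past the efficient level; on those units the gap between marginal cost and willingness to pay runs from 0 up to 49.
DWL = ½ × 49 × 70 = 1715.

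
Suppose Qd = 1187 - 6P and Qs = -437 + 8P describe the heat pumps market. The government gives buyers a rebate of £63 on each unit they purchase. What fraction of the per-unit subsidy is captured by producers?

Producer share = 3/7

Pre-subsidy: 1187 - 6P = -437 + 8P gives P* = 116, Q* = 491.
With the rebate, buyers effectively pay Pb = Ps − 63, where Ps is the price sellers receive.
Demand in terms of Ps becomes Qd = 1187 − 6(Ps − 63) = 1565 - 6Ps. Setting this equal to supply: 1565 - 6Ps = -437 + 8Ps, so Ps = 143.
Buyers pay Pb = 143 − 63 = 80; Q' = -437 + 8·143 = 707.
Buyers' price falls by P* − Pb = 116 − 80 = 36; sellers' price rises by Ps − P* = 143 − 116 = 27.
So producers capture 27/63 = 3/7 of each unit of subsidy.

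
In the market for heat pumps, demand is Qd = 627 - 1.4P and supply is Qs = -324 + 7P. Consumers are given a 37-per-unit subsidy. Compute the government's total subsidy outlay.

Government cost = 56795/3

Pre-subsidy: 627 - 1.4P = -324 + 7P gives P* = 1585/14, Q* = 468.5.
With the rebate, buyers effectively pay Pb = Ps − 37, where Ps is the price sellers receive.
Demand in terms of Ps becomes Qd = 627 − 1.4(Ps − 37) = 678.8 - 1.4Ps. Setting this equal to supply: 678.8 - 1.4Ps = -324 + 7Ps, so Ps = 2507/21.
Buyers pay Pb = 2507/21 − 37 = 1730/21; Q' = -324 + 7·(2507/21) = 1535/3.
Government outlay = subsidy × quantity = 37 × 1535/3 = 56795/3.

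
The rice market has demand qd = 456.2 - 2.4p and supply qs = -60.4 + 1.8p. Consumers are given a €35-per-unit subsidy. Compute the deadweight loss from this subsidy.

Deadweight loss = €630

Pre-subsidy: 456.2 - 2.4p = -60.4 + 1.8p gives p* = 123, q* = 161.
With the rebate, buyers effectively pay pb = ps − 35, where ps is the price sellers receive.
Demand in terms of ps becomes qd = 456.2 − 2.4(ps − 35) = 540.2 - 2.4ps. Setting this equal to supply: 540.2 - 2.4ps = -60.4 + 1.8ps, so ps = 143.
Buyers pay pb = 143 − 35 = 108; q' = -60.4 + 1.8·143 = 197.
The subsidy expands output by 197 − 161 = 36 past the efficient level; on those units the gap between marginal cost and willingness to pay runs from 0 up to 35.
DWL = ½ × 35 × 36 = 630.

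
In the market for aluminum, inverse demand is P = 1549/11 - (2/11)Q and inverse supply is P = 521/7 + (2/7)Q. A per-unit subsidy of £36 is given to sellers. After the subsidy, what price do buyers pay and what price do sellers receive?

Pre-subsidy: 1549/11 - (2/11)Q = 521/7 + (2/7)Q gives Q* = 142 and P* = 115.
With the subsidy, sellers receive Ps = Pb + 36 for each unit, where Pb is the price buyers pay.
On the curves, Pb = 1549/11 - (2/11)Q and Ps = 521/7 + (2/7)Q; the wedge Ps − Pb = 36 gives 521/7 + (2/7)Q − (1549/11 - (2/11)Q) = 36, so Q' = 219.
Then Pb = 1549/11 − (2/11)·219 = 101 and Ps = 521/7 + (2/7)·219 = 137.

Buyers pay £101; sellers receive £137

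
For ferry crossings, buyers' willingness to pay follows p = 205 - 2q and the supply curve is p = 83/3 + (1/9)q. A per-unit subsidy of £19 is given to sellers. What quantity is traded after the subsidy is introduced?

q' = 93

Pre-subsidy: 205 - 2q = 83/3 + (1/9)q gives q* = 84 and p* = 37.
With the subsidy, sellers receive ps = pb + 19 for each unit, where pb is the price buyers pay.
On the curves, pb = 205 - 2q and ps = 83/3 + (1/9)q; the wedge ps − pb = 19 gives 83/3 + (1/9)q − (205 - 2q) = 19, so q' = 93.
Then pb = 205 − 2·93 = 19 and ps = 83/3 + (1/9)·93 = 38.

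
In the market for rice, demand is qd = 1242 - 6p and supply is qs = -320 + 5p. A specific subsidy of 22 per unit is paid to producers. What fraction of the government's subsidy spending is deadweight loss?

DWL / government spending = 1/15

Pre-subsidy: 1242 - 6p = -320 + 5p gives p* = 142, q* = 390.
With the subsidy, sellers receive ps = pb + 22 for each unit, where pb is the price buyers pay.
Supply in terms of pb becomes qs = -320 + 5(pb + 22) = -210 + 5pb. Setting this equal to demand: 1242 - 6pb = -210 + 5pb, so pb = 132.
Sellers receive ps = 132 + 22 = 154; q' = 1242 − 6·132 = 450.
ΔCS = ½(390 + 450)(142 − 132) = 4200; ΔPS = ½(390 + 450)(154 − 142) = 5040.
Government spending = 22 × 450 = 9900.
DWL = ½ × 22 × (450 − 390) = 660; fraction = 660 / 9900 = 1/15.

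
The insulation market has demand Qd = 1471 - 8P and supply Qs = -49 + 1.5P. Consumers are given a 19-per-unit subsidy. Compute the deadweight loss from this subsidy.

Deadweight loss = 228

Pre-subsidy: 1471 - 8P = -49 + 1.5P gives P* = 160, Q* = 191.
With the rebate, buyers effectively pay Pb = Ps − 19, where Ps is the price sellers receive.
Demand in terms of Ps becomes Qd = 1471 − 8(Ps − 19) = 1623 - 8Ps. Setting this equal to supply: 1623 - 8Ps = -49 + 1.5Ps, so Ps = 176.
Buyers pay Pb = 176 − 19 = 157; Q' = -49 + 1.5·176 = 215.
The subsidy expands output by 215 − 191 = 24 past the efficient level; on those units the gap between marginal cost and willingness to pay runs from 0 up to 19.
DWL = ½ × 19 × 24 = 228.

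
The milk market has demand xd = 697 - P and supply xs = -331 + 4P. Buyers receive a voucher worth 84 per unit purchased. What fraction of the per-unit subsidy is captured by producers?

Producer share = 0.2

Pre-subsidy: 697 - P = -331 + 4P gives P* = 205.6, x* = 491.4.
With the rebate, buyers effectively pay Pb = Ps − 84, where Ps is the price sellers receive.
Demand in terms of Ps becomes xd = 697 − 1(Ps − 84) = 781 - Ps. Setting this equal to supply: 781 - Ps = -331 + 4Ps, so Ps = 222.4.
Buyers pay Pb = 222.4 − 84 = 138.4; x' = -331 + 4·222.4 = 558.6.
Buyers' price falls by P* − Pb = 205.6 − 138.4 = 67.2; sellers' price rises by Ps − P* = 222.4 − 205.6 = 16.8.
So producers capture 16.8/84 = 0.2 of each unit of subsidy.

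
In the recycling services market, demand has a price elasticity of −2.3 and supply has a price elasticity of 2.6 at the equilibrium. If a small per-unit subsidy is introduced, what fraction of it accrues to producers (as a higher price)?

Producer share = 23/49

For a small subsidy around the equilibrium, the benefit split depends on the relative slopes, which at a point are proportional to the elasticities.
Buyer share = εs/(εs + |εd|) = 2.6/(2.6 + 2.3) = 26/49; seller share = |εd|/(εs + |εd|) = 23/49.
So producers capture 23/49 of the subsidy.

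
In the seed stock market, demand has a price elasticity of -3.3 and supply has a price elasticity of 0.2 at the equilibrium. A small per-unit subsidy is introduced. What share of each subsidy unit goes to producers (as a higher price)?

For a small subsidy around the equilibrium, the benefit split depends on the relative slopes, which at a point are proportional to the elasticities.
Buyer share = εs/(εs + |εd|) = 0.2/(0.2 + 3.3) = 2/35; seller share = |εd|/(εs + |εd|) = 33/35.
So producers capture 33/35 of the subsidy.

Producer share = 33/35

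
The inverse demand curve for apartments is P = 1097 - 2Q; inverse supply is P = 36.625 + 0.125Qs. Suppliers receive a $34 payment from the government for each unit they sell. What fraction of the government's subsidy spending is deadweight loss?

DWL / government spending = 8/515

Pre-subsidy: 1097 - 2Q = 36.625 + 0.125Q gives Q* = 499 and P* = 99.
With the subsidy, sellers receive Ps = Pb + 34 for each unit, where Pb is the price buyers pay.
On the curves, Pb = 1097 - 2Q and Ps = 36.625 + 0.125Q; the wedge Ps − Pb = 34 gives 36.625 + 0.125Q − (1097 - 2Q) = 34, so Q' = 515.
Then Pb = 1097 − 2·515 = 67 and Ps = 36.625 + 0.125·515 = 101.
ΔCS = ½(499 + 515)(99 − 67) = 16224; ΔPS = ½(499 + 515)(101 − 99) = 1014.
Government spending = 34 × 515 = 17510.
DWL = ½ × 34 × (515 − 499) = 272; fraction = 272 / 17510 = 8/515.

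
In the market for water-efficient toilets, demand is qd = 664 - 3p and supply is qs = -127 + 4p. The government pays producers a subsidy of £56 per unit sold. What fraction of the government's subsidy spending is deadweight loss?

Pre-subsidy: 664 - 3p = -127 + 4p gives p* = 113, q* = 325.
With the subsidy, sellers receive ps = pb + 56 for each unit, where pb is the price buyers pay.
Supply in terms of pb becomes qs = -127 + 4(pb + 56) = 97 + 4pb. Setting this equal to demand: 664 - 3pb = 97 + 4pb, so pb = 81.
Sellers receive ps = 81 + 56 = 137; q' = 664 − 3·81 = 421.
ΔCS = ½(325 + 421)(113 − 81) = 11936; ΔPS = ½(325 + 421)(137 − 113) = 8952.
Government spending = 56 × 421 = 23576.
DWL = ½ × 56 × (421 − 325) = 2688; fraction = 2688 / 23576 = 48/421.

DWL / government spending = 48/421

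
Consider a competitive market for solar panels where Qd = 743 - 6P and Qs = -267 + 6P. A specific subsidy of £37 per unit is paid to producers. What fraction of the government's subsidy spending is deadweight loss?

Pre-subsidy: 743 - 6P = -267 + 6P gives P* = 505/6, Q* = 238.
With the subsidy, sellers receive Ps = Pb + 37 for each unit, where Pb is the price buyers pay.
Supply in terms of Pb becomes Qs = -267 + 6(Pb + 37) = -45 + 6Pb. Setting this equal to demand: 743 - 6Pb = -45 + 6Pb, so Pb = 197/3.
Sellers receive Ps = 197/3 + 37 = 308/3; Q' = 743 − 6·(197/3) = 349.
ΔCS = ½(238 + 349)(505/6 − 197/3) = 5429.75; ΔPS = ½(238 + 349)(308/3 − 505/6) = 5429.75.
Government spending = 37 × 349 = 12913.
DWL = ½ × 37 × (349 − 238) = 2053.5; fraction = 2053.5 / 12913 = 111/698.

DWL / government spending = 111/698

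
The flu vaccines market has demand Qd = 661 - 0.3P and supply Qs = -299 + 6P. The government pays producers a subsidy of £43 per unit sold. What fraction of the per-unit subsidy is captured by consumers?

Pre-subsidy: 661 - 0.3P = -299 + 6P gives P* = 3200/21, Q* = 4307/7.
With the subsidy, sellers receive Ps = Pb + 43 for each unit, where Pb is the price buyers pay.
Supply in terms of Pb becomes Qs = -299 + 6(Pb + 43) = -41 + 6Pb. Setting this equal to demand: 661 - 0.3Pb = -41 + 6Pb, so Pb = 780/7.
Sellers receive Ps = 780/7 + 43 = 1081/7; Q' = 661 − 0.3·(780/7) = 4393/7.
Buyers' price falls by P* − Pb = 3200/21 − 780/7 = 860/21; sellers' price rises by Ps − P* = 1081/7 − 3200/21 = 43/21.
So consumers capture (860/21)/43 = 20/21 of each unit of subsidy.

Consumer share = 20/21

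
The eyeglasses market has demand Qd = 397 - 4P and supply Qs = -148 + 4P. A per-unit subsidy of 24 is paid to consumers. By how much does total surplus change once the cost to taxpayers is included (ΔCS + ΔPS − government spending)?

Net change in total surplus = -576

Pre-subsidy: 397 - 4P = -148 + 4P gives P* = 68.125, Q* = 124.5.
With the rebate, buyers effectively pay Pb = Ps − 24, where Ps is the price sellers receive.
Demand in terms of Ps becomes Qd = 397 − 4(Ps − 24) = 493 - 4Ps. Setting this equal to supply: 493 - 4Ps = -148 + 4Ps, so Ps = 80.125.
Buyers pay Pb = 80.125 − 24 = 56.125; Q' = -148 + 4·80.125 = 172.5.
ΔCS = ½(124.5 + 172.5)(68.125 − 56.125) = 1782; ΔPS = ½(124.5 + 172.5)(80.125 − 68.125) = 1782.
Government spending = 24 × 172.5 = 4140.
Net change = 1782 + 1782 − 4140 = -576. The loss equals the DWL triangle ½·24·48.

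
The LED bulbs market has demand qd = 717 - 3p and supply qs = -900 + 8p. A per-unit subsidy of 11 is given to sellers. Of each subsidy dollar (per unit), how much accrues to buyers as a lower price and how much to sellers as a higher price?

Pre-subsidy: 717 - 3p = -900 + 8p gives p* = 147, q* = 276.
With the subsidy, sellers receive ps = pb + 11 for each unit, where pb is the price buyers pay.
Supply in terms of pb becomes qs = -900 + 8(pb + 11) = -812 + 8pb. Setting this equal to demand: 717 - 3pb = -812 + 8pb, so pb = 139.
Sellers receive ps = 139 + 11 = 150; q' = 717 − 3·139 = 300.
Buyers' price falls by p* − pb = 147 − 139 = 8; sellers' price rises by ps − p* = 150 − 147 = 3.

Buyers gain 8 per unit; sellers gain 3 per unit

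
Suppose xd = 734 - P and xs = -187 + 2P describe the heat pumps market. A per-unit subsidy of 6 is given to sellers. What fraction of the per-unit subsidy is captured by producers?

Producer share = 1/3

Pre-subsidy: 734 - P = -187 + 2P gives P* = 307, x* = 427.
With the subsidy, sellers receive Ps = Pb + 6 for each unit, where Pb is the price buyers pay.
Supply in terms of Pb becomes xs = -187 + 2(Pb + 6) = -175 + 2Pb. Setting this equal to demand: 734 - Pb = -175 + 2Pb, so Pb = 303.
Sellers receive Ps = 303 + 6 = 309; x' = 734 − 1·303 = 431.
Buyers' price falls by P* − Pb = 307 − 303 = 4; sellers' price rises by Ps − P* = 309 − 307 = 2.
So producers capture 2/6 = 1/3 of each unit of subsidy.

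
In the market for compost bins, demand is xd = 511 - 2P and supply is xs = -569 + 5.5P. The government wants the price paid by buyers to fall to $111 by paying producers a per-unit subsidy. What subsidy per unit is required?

At a buyer price of 111, quantity demanded is 511 − 2·111 = 289.
Sellers supply 289 only when they receive Ps with -569 + 5.5·Ps = 289, i.e. Ps = 156.
s = Ps − Pb = 156 − 111 = 45.

Required subsidy s = $45 per unit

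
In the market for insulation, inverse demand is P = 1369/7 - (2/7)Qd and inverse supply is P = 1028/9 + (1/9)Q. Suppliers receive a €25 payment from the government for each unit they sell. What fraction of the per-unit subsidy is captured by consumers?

Consumer share = 0.72

Pre-subsidy: 1369/7 - (2/7)Q = 1028/9 + (1/9)Q gives Q* = 205 and P* = 137.
With the subsidy, sellers receive Ps = Pb + 25 for each unit, where Pb is the price buyers pay.
On the curves, Pb = 1369/7 - (2/7)Q and Ps = 1028/9 + (1/9)Q; the wedge Ps − Pb = 25 gives 1028/9 + (1/9)Q − (1369/7 - (2/7)Q) = 25, so Q' = 268.
Then Pb = 1369/7 − (2/7)·268 = 119 and Ps = 1028/9 + (1/9)·268 = 144.
Buyers' price falls by P* − Pb = 137 − 119 = 18; sellers' price rises by Ps − P* = 144 − 137 = 7.
So consumers capture 18/25 = 0.72 of each unit of subsidy.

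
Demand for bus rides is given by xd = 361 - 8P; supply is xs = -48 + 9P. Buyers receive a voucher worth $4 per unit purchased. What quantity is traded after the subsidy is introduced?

x' = 3153/17

Pre-subsidy: 361 - 8P = -48 + 9P gives P* = 409/17, x* = 2865/17.
With the rebate, buyers effectively pay Pb = Ps − 4, where Ps is the price sellers receive.
Demand in terms of Ps becomes xd = 361 − 8(Ps − 4) = 393 - 8Ps. Setting this equal to supply: 393 - 8Ps = -48 + 9Ps, so Ps = 441/17.
Buyers pay Pb = 441/17 − 4 = 373/17; x' = -48 + 9·(441/17) = 3153/17.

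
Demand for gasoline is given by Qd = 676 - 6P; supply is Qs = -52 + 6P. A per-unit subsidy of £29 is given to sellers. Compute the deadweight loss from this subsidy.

Pre-subsidy: 676 - 6P = -52 + 6P gives P* = 182/3, Q* = 312.
With the subsidy, sellers receive Ps = Pb + 29 for each unit, where Pb is the price buyers pay.
Supply in terms of Pb becomes Qs = -52 + 6(Pb + 29) = 122 + 6Pb. Setting this equal to demand: 676 - 6Pb = 122 + 6Pb, so Pb = 277/6.
Sellers receive Ps = 277/6 + 29 = 451/6; Q' = 676 − 6·(277/6) = 399.
The subsidy expands output by 399 − 312 = 87 past the efficient level; on those units the gap between marginal cost and willingness to pay runs from 0 up to 29.
DWL = ½ × 29 × 87 = 1261.5.

Deadweight loss = £1261.5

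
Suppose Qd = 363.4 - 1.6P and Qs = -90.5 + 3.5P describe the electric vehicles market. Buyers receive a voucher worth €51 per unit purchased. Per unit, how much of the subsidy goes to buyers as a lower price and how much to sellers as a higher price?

Buyers gain €35 per unit; sellers gain €16 per unit

Pre-subsidy: 363.4 - 1.6P = -90.5 + 3.5P gives P* = 89, Q* = 221.
With the rebate, buyers effectively pay Pb = Ps − 51, where Ps is the price sellers receive.
Demand in terms of Ps becomes Qd = 363.4 − 1.6(Ps − 51) = 445 - 1.6Ps. Setting this equal to supply: 445 - 1.6Ps = -90.5 + 3.5Ps, so Ps = 105.
Buyers pay Pb = 105 − 51 = 54; Q' = -90.5 + 3.5·105 = 277.
Buyers' price falls by P* − Pb = 89 − 54 = 35; sellers' price rises by Ps − P* = 105 − 89 = 16.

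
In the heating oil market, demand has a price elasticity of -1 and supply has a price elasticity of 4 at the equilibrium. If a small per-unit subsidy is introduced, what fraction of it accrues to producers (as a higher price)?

For a small subsidy around the equilibrium, the benefit split depends on the relative slopes, which at a point are proportional to the elasticities.
Buyer share = εs/(εs + |εd|) = 4/(4 + 1) = 0.8; seller share = |εd|/(εs + |εd|) = 0.2.
So producers capture 0.2 of the subsidy.

Producer share = 0.2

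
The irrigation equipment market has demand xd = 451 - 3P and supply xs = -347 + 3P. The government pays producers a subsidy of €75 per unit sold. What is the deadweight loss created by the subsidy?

Pre-subsidy: 451 - 3P = -347 + 3P gives P* = 133, x* = 52.
With the subsidy, sellers receive Ps = Pb + 75 for each unit, where Pb is the price buyers pay.
Supply in terms of Pb becomes xs = -347 + 3(Pb + 75) = -122 + 3Pb. Setting this equal to demand: 451 - 3Pb = -122 + 3Pb, so Pb = 95.5.
Sellers receive Ps = 95.5 + 75 = 170.5; x' = 451 − 3·95.5 = 164.5.
The subsidy expands output by 164.5 − 52 = 112.5 past the efficient level; on those units the gap between marginal cost and willingness to pay runs from 0 up to 75.
DWL = ½ × 75 × 112.5 = 4218.75.

Deadweight loss = €4218.75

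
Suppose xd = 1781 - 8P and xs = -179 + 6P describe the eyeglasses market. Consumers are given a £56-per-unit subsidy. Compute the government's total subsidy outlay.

Pre-subsidy: 1781 - 8P = -179 + 6P gives P* = 140, x* = 661.
With the rebate, buyers effectively pay Pb = Ps − 56, where Ps is the price sellers receive.
Demand in terms of Ps becomes xd = 1781 − 8(Ps − 56) = 2229 - 8Ps. Setting this equal to supply: 2229 - 8Ps = -179 + 6Ps, so Ps = 172.
Buyers pay Pb = 172 − 56 = 116; x' = -179 + 6·172 = 853.
Government outlay = subsidy × quantity = 56 × 853 = 47768.

Government cost = £47768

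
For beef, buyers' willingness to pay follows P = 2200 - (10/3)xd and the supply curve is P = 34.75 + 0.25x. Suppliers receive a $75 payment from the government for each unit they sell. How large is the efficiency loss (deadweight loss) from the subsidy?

Pre-subsidy: 2200 - (10/3)x = 34.75 + 0.25x gives x* = 25983/43 and P* = 7990/43.
With the subsidy, sellers receive Ps = Pb + 75 for each unit, where Pb is the price buyers pay.
On the curves, Pb = 2200 - (10/3)x and Ps = 34.75 + 0.25x; the wedge Ps − Pb = 75 gives 34.75 + 0.25x − (2200 - (10/3)x) = 75, so x' = 26883/43.
Then Pb = 2200 − (10/3)·(26883/43) = 4990/43 and Ps = 34.75 + 0.25·(26883/43) = 8215/43.
The subsidy expands output by 26883/43 − 25983/43 = 900/43 past the efficient level; on those units the gap between marginal cost and willingness to pay runs from 0 up to 75.
DWL = ½ × 75 × 900/43 = 33750/43.

Deadweight loss = 33750/43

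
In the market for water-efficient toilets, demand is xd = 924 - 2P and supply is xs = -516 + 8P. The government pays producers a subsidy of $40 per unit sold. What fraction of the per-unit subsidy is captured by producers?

Pre-subsidy: 924 - 2P = -516 + 8P gives P* = 144, x* = 636.
With the subsidy, sellers receive Ps = Pb + 40 for each unit, where Pb is the price buyers pay.
Supply in terms of Pb becomes xs = -516 + 8(Pb + 40) = -196 + 8Pb. Setting this equal to demand: 924 - 2Pb = -196 + 8Pb, so Pb = 112.
Sellers receive Ps = 112 + 40 = 152; x' = 924 − 2·112 = 700.
Buyers' price falls by P* − Pb = 144 − 112 = 32; sellers' price rises by Ps − P* = 152 − 144 = 8.
So producers capture 8/40 = 0.2 of each unit of subsidy.

Producer share = 0.2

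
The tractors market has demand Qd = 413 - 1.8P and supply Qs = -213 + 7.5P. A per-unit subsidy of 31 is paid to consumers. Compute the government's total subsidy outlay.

Government cost = 10442

Pre-subsidy: 413 - 1.8P = -213 + 7.5P gives P* = 6260/93, Q* = 9047/31.
With the rebate, buyers effectively pay Pb = Ps − 31, where Ps is the price sellers receive.
Demand in terms of Ps becomes Qd = 413 − 1.8(Ps − 31) = 468.8 - 1.8Ps. Setting this equal to supply: 468.8 - 1.8Ps = -213 + 7.5Ps, so Ps = 6818/93.
Buyers pay Pb = 6818/93 − 31 = 3935/93; Q' = -213 + 7.5·(6818/93) = 10442/31.
Government outlay = subsidy × quantity = 31 × 10442/31 = 10442.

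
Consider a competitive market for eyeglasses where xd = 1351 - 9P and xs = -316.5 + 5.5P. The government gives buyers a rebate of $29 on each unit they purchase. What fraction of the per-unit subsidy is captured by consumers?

Consumer share = 11/29

Pre-subsidy: 1351 - 9P = -316.5 + 5.5P gives P* = 115, x* = 316.
With the rebate, buyers effectively pay Pb = Ps − 29, where Ps is the price sellers receive.
Demand in terms of Ps becomes xd = 1351 − 9(Ps − 29) = 1612 - 9Ps. Setting this equal to supply: 1612 - 9Ps = -316.5 + 5.5Ps, so Ps = 133.
Buyers pay Pb = 133 − 29 = 104; x' = -316.5 + 5.5·133 = 415.
Buyers' price falls by P* − Pb = 115 − 104 = 11; sellers' price rises by Ps − P* = 133 − 115 = 18.
So consumers capture 11/29 = 11/29 of each unit of subsidy.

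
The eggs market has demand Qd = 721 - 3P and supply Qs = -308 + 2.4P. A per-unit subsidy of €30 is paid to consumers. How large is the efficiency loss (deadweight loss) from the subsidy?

Pre-subsidy: 721 - 3P = -308 + 2.4P gives P* = 1715/9, Q* = 448/3.
With the rebate, buyers effectively pay Pb = Ps − 30, where Ps is the price sellers receive.
Demand in terms of Ps becomes Qd = 721 − 3(Ps − 30) = 811 - 3Ps. Setting this equal to supply: 811 - 3Ps = -308 + 2.4Ps, so Ps = 1865/9.
Buyers pay Pb = 1865/9 − 30 = 1595/9; Q' = -308 + 2.4·(1865/9) = 568/3.
The subsidy expands output by 568/3 − 448/3 = 40 past the efficient level; on those units the gap between marginal cost and willingness to pay runs from 0 up to 30.
DWL = ½ × 30 × 40 = 600.

Deadweight loss = €600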